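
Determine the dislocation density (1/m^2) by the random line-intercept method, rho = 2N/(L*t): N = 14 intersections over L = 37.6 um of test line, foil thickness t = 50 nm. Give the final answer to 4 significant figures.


rho = 2N / (L * t)
L = 37.6 um = 3.76e-05 m, t = 50 nm = 5e-08 m
rho = 2 * 14 / (3.76e-05 * 5e-08)
rho = 1.489e+13 1/m^2


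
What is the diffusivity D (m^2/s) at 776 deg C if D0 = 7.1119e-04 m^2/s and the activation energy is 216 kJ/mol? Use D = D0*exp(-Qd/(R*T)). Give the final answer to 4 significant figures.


D = D0 * exp(-Qd / (R*T))
T = 1049.15 K
D = 7.1119e-04 * exp(-216e3 / (8.314 * 1049.15))
D = 1.252e-14 m^2/s


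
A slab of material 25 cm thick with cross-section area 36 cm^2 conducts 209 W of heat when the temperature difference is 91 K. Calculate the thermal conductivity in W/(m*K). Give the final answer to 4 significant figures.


k = Q*L / (A*dT)
L = 0.25 m, A = 3.6e-03 m^2
k = 209 * 0.25 / (3.6e-03 * 91)
k = 159.5 W/(m*K)


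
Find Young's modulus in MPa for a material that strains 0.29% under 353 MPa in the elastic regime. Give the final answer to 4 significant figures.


E = sigma / epsilon
epsilon = 0.29% = 2.9e-03
E = 353 / 2.9e-03
E = 121700 MPa


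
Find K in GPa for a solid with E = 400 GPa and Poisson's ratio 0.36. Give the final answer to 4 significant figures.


K = E / (3*(1-2*nu))
K = 400 / (3*(1-2*0.36))
K = 476.2 GPa


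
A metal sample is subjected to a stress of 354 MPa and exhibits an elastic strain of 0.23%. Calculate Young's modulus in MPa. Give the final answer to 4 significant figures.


E = sigma / epsilon
epsilon = 0.23% = 2.3e-03
E = 354 / 2.3e-03
E = 153900 MPa


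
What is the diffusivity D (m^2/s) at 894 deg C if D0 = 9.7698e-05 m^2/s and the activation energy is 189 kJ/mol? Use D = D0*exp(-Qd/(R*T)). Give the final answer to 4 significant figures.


D = D0 * exp(-Qd / (R*T))
T = 1167.15 K
D = 9.7698e-05 * exp(-189e3 / (8.314 * 1167.15))
D = 3.397e-13 m^2/s


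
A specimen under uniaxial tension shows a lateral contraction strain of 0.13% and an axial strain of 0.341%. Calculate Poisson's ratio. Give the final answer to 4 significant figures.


nu = -epsilon_lat / epsilon_axial
Lateral strain is contraction (negative), so using magnitudes:
nu = 0.13 / 0.341
nu = 0.3812


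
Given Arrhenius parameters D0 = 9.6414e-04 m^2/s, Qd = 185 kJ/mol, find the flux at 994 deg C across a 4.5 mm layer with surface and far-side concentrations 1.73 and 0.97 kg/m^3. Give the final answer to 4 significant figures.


Step 1: D = D0 * exp(-Qd/(R*T))
T = 994 + 273.15 = 1267.15 K
D = 9.6414e-04 * exp(-185e3 / (8.314 * 1267.15)) = 2.27912e-11 m^2/s
Step 2: J = D * (C1 - C2) / dx
J = 2.27912e-11 * (1.73 - 0.97) / 4.5e-03
J = 3.849e-09 kg/(m^2*s)


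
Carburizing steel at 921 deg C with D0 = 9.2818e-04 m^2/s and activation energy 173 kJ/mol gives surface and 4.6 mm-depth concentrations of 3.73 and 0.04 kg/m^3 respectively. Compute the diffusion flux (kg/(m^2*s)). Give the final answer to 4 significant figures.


Step 1: D = D0 * exp(-Qd/(R*T))
T = 921 + 273.15 = 1194.15 K
D = 9.2818e-04 * exp(-173e3 / (8.314 * 1194.15)) = 2.51174e-11 m^2/s
Step 2: J = D * (C1 - C2) / dx
J = 2.51174e-11 * (3.73 - 0.04) / 4.6e-03
J = 2.015e-08 kg/(m^2*s)


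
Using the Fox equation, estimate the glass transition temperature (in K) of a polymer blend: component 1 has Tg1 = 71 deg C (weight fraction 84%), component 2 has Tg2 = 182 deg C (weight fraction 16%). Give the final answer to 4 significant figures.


1/Tg = w1/Tg1 + w2/Tg2 (in Kelvin)
Tg1 = 344.15 K, Tg2 = 455.15 K
1/Tg = 0.84/344.15 + 0.16/455.15
Tg = 358.1 K


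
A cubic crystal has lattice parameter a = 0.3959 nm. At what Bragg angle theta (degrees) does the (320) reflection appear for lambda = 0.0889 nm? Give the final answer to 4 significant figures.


d = a / sqrt(h^2+k^2+l^2)
d = 0.3959 / sqrt(13) = 0.109803 nm
lambda = 2*d*sin(theta)  =>  sin(theta) = lambda / (2*d)
sin(theta) = 0.0889 / (2 * 0.109803) = 0.404816
theta = 23.88 deg


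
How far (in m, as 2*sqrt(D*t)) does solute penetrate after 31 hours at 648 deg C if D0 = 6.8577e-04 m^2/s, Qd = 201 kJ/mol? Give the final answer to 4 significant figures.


Step 1: D = D0 * exp(-Qd/(R*T))
T = 921.15 K
D = 6.8577e-04 * exp(-201e3 / (8.314 * 921.15)) = 2.74082e-15 m^2/s
Step 2: L = 2*sqrt(D*t)
t = 31 h = 111600 s
L = 2*sqrt(2.74082e-15 * 111600) = 3.498e-05 m


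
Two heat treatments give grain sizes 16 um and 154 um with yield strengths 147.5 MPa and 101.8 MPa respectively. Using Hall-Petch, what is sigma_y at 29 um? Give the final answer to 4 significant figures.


sigma_y = sigma0 + k / sqrt(d)
1/sqrt(d1) = 1/sqrt(1.6e-05) = 250;  1/sqrt(d2) = 80.5823
k = (sigma1 - sigma2) / (1/sqrt(d1) - 1/sqrt(d2)) = (147.5 - 101.8) / (250 - 80.5823) = 0.269747 MPa*m^0.5
sigma0 = sigma1 - k/sqrt(d1) = 147.5 - 0.269747*250 = 80.0631 MPa
sigma_y(d3) = 80.0631 + 0.269747 / sqrt(2.9e-05) = 130.2 MPa


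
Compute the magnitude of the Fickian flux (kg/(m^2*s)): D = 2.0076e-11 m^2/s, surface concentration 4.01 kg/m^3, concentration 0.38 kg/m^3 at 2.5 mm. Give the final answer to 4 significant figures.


J = -D * (dC/dx) = D * (C1 - C2) / dx
J = 2.0076e-11 * (4.01 - 0.38) / 2.5e-03
J = 2.915e-08 kg/(m^2*s)


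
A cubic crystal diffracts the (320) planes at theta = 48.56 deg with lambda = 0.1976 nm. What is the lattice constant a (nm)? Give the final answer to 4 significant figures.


d = lambda / (2*sin(theta))
d = 0.1976 / (2*sin(48.56 deg))
d = 0.131795 nm
a = d * sqrt(h^2+k^2+l^2) = 0.131795 * sqrt(13)
a = 0.4752 nm


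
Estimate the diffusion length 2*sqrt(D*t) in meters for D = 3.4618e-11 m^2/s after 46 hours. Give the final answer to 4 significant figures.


t = 46 hr = 165600 s
Diffusion length = 2*sqrt(D*t)
= 2*sqrt(3.4618e-11 * 165600)
= 4.789e-03 m


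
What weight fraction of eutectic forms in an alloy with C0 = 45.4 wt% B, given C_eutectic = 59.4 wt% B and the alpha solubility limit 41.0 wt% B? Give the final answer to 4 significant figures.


f_primary = (C_e - C0) / (C_e - C_alpha_max)
f_primary = (59.4 - 45.4) / (59.4 - 41.0)
f_primary = 0.76087
f_eutectic = 1 - 0.76087 = 0.2391


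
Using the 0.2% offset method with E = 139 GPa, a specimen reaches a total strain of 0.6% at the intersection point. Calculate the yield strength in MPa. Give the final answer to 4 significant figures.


Offset strain = 0.002
Elastic strain at yield = total_strain - offset = 6e-03 - 0.002 = 4e-03
sigma_y = E * elastic_strain = 139000 * 4e-03
sigma_y = 556 MPa


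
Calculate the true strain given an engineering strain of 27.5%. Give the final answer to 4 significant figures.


epsilon_true = ln(1 + epsilon_eng)
epsilon_true = ln(1 + 0.275)
epsilon_true = 0.2429


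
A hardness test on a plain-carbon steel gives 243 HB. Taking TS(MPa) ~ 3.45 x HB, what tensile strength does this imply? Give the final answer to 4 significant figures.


TS (MPa) = 3.45 * HB
TS = 3.45 * 243
TS = 838.4 MPa


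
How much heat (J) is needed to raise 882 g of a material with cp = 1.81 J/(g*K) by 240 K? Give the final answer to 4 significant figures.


Q = m * cp * dT
Q = 882 * 1.81 * 240
Q = 383100 J


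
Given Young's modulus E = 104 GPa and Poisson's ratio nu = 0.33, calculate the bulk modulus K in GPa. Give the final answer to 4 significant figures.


K = E / (3*(1-2*nu))
K = 104 / (3*(1-2*0.33))
K = 102 GPa


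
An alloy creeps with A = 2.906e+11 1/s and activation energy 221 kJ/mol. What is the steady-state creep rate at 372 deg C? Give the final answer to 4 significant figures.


rate = A * exp(-Q / (R*T))
T = 372 + 273.15 = 645.15 K
rate = 2.906e+11 * exp(-221e3 / (8.314 * 645.15))
rate = 3.71e-07 1/s


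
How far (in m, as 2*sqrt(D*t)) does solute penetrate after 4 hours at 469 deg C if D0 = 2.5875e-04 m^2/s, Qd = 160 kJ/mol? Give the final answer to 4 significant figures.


Step 1: D = D0 * exp(-Qd/(R*T))
T = 742.15 K
D = 2.5875e-04 * exp(-160e3 / (8.314 * 742.15)) = 1.4165e-15 m^2/s
Step 2: L = 2*sqrt(D*t)
t = 4 h = 14400 s
L = 2*sqrt(1.4165e-15 * 14400) = 9.033e-06 m


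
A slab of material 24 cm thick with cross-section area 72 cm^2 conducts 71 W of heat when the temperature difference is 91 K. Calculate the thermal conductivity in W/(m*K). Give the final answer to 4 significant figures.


k = Q*L / (A*dT)
L = 0.24 m, A = 7.2e-03 m^2
k = 71 * 0.24 / (7.2e-03 * 91)
k = 26.01 W/(m*K)


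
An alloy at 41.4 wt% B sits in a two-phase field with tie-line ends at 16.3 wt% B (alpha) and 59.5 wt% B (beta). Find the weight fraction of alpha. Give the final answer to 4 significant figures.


f_alpha = (C_beta - C0) / (C_beta - C_alpha)
f_alpha = (59.5 - 41.4) / (59.5 - 16.3)
f_alpha = 0.419


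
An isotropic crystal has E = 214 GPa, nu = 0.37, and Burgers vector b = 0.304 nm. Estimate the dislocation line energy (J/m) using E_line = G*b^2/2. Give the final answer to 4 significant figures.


Step 1: G = E / (2*(1+nu))
G = 214 / (2*(1+0.37)) = 78.1022 GPa = 7.81022e+10 Pa
Step 2: E_line = G*b^2/2
b = 0.304 nm = 3.04e-10 m
E_line = 0.5 * 7.81022e+10 * (3.04e-10)^2 = 3.609e-09 J/m


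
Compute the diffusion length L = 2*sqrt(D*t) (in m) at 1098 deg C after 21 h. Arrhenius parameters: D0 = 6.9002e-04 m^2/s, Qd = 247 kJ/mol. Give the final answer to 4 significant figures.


Step 1: D = D0 * exp(-Qd/(R*T))
T = 1371.15 K
D = 6.9002e-04 * exp(-247e3 / (8.314 * 1371.15)) = 2.68494e-13 m^2/s
Step 2: L = 2*sqrt(D*t)
t = 21 h = 75600 s
L = 2*sqrt(2.68494e-13 * 75600) = 2.849e-04 m


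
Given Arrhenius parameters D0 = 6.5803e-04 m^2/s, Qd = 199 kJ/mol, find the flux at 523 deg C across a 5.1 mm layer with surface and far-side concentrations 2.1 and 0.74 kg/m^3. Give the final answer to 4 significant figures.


Step 1: D = D0 * exp(-Qd/(R*T))
T = 523 + 273.15 = 796.15 K
D = 6.5803e-04 * exp(-199e3 / (8.314 * 796.15)) = 5.7753e-17 m^2/s
Step 2: J = D * (C1 - C2) / dx
J = 5.7753e-17 * (2.1 - 0.74) / 5.1e-03
J = 1.54e-14 kg/(m^2*s)


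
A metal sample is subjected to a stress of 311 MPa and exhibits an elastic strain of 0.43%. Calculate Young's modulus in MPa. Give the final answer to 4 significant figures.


E = sigma / epsilon
epsilon = 0.43% = 4.3e-03
E = 311 / 4.3e-03
E = 72330 MPa


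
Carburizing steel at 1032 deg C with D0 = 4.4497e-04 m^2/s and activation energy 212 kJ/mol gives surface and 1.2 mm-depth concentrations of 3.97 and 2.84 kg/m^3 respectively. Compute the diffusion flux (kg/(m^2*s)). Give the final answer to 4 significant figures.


Step 1: D = D0 * exp(-Qd/(R*T))
T = 1032 + 273.15 = 1305.15 K
D = 4.4497e-04 * exp(-212e3 / (8.314 * 1305.15)) = 1.45671e-12 m^2/s
Step 2: J = D * (C1 - C2) / dx
J = 1.45671e-12 * (3.97 - 2.84) / 1.2e-03
J = 1.372e-09 kg/(m^2*s)


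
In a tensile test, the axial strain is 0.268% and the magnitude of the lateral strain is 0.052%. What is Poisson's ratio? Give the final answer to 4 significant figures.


nu = -epsilon_lat / epsilon_axial
Lateral strain is contraction (negative), so using magnitudes:
nu = 0.052 / 0.268
nu = 0.194


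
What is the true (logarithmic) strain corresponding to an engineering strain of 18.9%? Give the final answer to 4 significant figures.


epsilon_true = ln(1 + epsilon_eng)
epsilon_true = ln(1 + 0.189)
epsilon_true = 0.1731


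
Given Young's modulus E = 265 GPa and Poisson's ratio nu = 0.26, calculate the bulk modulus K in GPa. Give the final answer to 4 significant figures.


K = E / (3*(1-2*nu))
K = 265 / (3*(1-2*0.26))
K = 184 GPa


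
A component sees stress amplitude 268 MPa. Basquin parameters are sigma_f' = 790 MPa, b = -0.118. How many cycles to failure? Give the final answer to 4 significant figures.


sigma_a = sigma_f' * (2*Nf)^b
2*Nf = (sigma_a / sigma_f')^(1/b)
2*Nf = (268 / 790)^(1/-0.118)
2*Nf = 9522.44
Nf = 4761 cycles


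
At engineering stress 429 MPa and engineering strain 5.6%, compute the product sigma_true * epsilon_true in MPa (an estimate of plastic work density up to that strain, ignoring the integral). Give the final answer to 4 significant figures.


sigma_true = sigma_eng * (1 + epsilon_eng)
sigma_true = 429 * (1 + 0.056) = 453.024 MPa
epsilon_true = ln(1 + epsilon_eng)
epsilon_true = ln(1 + 0.056) = 0.0544882
sigma_true * epsilon_true = 453.024 * 0.0544882 = 24.68 MPa


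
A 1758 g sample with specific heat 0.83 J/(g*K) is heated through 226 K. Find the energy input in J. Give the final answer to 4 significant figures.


Q = m * cp * dT
Q = 1758 * 0.83 * 226
Q = 329800 J


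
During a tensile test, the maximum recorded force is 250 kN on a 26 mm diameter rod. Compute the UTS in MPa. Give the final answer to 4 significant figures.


A0 = pi*(d/2)^2 = pi*(26/2)^2 = 530.929 mm^2
UTS = F_max / A0 = 250*1000 / 530.929
UTS = 470.9 MPa


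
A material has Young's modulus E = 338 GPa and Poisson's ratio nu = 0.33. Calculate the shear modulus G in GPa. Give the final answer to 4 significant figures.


G = E / (2*(1+nu))
G = 338 / (2*(1+0.33))
G = 127.1 GPa


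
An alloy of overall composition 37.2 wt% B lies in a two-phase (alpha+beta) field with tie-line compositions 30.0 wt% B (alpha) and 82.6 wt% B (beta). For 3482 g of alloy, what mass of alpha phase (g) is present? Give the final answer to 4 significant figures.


f_alpha = (C_beta - C0) / (C_beta - C_alpha)
f_alpha = (82.6 - 37.2) / (82.6 - 30.0) = 0.863118
m_alpha = f_alpha * m_total = 0.863118 * 3482 = 3005 g


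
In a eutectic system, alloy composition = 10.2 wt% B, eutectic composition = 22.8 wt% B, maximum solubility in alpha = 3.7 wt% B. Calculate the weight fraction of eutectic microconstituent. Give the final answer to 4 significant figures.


f_primary = (C_e - C0) / (C_e - C_alpha_max)
f_primary = (22.8 - 10.2) / (22.8 - 3.7)
f_primary = 0.659686
f_eutectic = 1 - 0.659686 = 0.3403


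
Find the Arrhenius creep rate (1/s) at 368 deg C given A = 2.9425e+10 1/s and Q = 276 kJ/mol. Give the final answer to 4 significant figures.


rate = A * exp(-Q / (R*T))
T = 368 + 273.15 = 641.15 K
rate = 2.9425e+10 * exp(-276e3 / (8.314 * 641.15))
rate = 9.597e-13 1/s


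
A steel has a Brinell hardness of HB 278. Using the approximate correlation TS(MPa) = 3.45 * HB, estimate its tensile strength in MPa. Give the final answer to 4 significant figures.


TS (MPa) = 3.45 * HB
TS = 3.45 * 278
TS = 959.1 MPa


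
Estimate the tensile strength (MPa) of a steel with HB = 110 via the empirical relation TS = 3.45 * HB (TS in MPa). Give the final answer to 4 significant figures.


TS (MPa) = 3.45 * HB
TS = 3.45 * 110
TS = 379.5 MPa


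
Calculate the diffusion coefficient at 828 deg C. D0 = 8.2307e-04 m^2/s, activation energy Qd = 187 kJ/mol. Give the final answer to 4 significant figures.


D = D0 * exp(-Qd / (R*T))
T = 1101.15 K
D = 8.2307e-04 * exp(-187e3 / (8.314 * 1101.15))
D = 1.108e-12 m^2/s


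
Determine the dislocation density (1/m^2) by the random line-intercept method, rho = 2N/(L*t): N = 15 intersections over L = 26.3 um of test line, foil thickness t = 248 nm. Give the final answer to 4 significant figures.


rho = 2N / (L * t)
L = 26.3 um = 2.63e-05 m, t = 248 nm = 2.48e-07 m
rho = 2 * 15 / (2.63e-05 * 2.48e-07)
rho = 4.6e+12 1/m^2


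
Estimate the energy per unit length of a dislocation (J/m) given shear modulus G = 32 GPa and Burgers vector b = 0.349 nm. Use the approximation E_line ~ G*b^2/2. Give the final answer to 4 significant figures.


E = G*b^2/2
b = 0.349 nm = 3.49e-10 m
G = 32 GPa = 3.2e+10 Pa
E = 0.5 * 3.2e+10 * (3.49e-10)^2
E = 1.949e-09 J/m


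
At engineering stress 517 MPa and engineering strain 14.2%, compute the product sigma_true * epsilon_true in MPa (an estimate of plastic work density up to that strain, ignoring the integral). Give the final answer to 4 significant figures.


sigma_true = sigma_eng * (1 + epsilon_eng)
sigma_true = 517 * (1 + 0.142) = 590.414 MPa
epsilon_true = ln(1 + epsilon_eng)
epsilon_true = ln(1 + 0.142) = 0.132781
sigma_true * epsilon_true = 590.414 * 0.132781 = 78.4 MPa


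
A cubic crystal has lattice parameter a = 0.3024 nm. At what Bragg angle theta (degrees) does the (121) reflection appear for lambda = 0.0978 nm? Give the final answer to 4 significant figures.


d = a / sqrt(h^2+k^2+l^2)
d = 0.3024 / sqrt(6) = 0.123454 nm
lambda = 2*d*sin(theta)  =>  sin(theta) = lambda / (2*d)
sin(theta) = 0.0978 / (2 * 0.123454) = 0.396098
theta = 23.33 deg


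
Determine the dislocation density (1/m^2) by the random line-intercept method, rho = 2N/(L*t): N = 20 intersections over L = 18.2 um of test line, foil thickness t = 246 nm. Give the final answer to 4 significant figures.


rho = 2N / (L * t)
L = 18.2 um = 1.82e-05 m, t = 246 nm = 2.46e-07 m
rho = 2 * 20 / (1.82e-05 * 2.46e-07)
rho = 8.934e+12 1/m^2


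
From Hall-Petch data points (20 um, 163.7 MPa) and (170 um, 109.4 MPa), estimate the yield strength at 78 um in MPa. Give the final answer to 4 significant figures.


sigma_y = sigma0 + k / sqrt(d)
1/sqrt(d1) = 1/sqrt(2e-05) = 223.607;  1/sqrt(d2) = 76.6965
k = (sigma1 - sigma2) / (1/sqrt(d1) - 1/sqrt(d2)) = (163.7 - 109.4) / (223.607 - 76.6965) = 0.369613 MPa*m^0.5
sigma0 = sigma1 - k/sqrt(d1) = 163.7 - 0.369613*223.607 = 81.052 MPa
sigma_y(d3) = 81.052 + 0.369613 / sqrt(7.8e-05) = 122.9 MPa


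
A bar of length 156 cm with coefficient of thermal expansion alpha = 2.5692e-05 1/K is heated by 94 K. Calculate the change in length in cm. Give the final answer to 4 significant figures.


dL = L0 * alpha * dT
dL = 156 * 2.5692e-05 * 94
dL = 0.3767 cm


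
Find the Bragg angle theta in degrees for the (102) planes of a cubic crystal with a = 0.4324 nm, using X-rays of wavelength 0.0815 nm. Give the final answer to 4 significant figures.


d = a / sqrt(h^2+k^2+l^2)
d = 0.4324 / sqrt(5) = 0.193375 nm
lambda = 2*d*sin(theta)  =>  sin(theta) = lambda / (2*d)
sin(theta) = 0.0815 / (2 * 0.193375) = 0.21073
theta = 12.17 deg


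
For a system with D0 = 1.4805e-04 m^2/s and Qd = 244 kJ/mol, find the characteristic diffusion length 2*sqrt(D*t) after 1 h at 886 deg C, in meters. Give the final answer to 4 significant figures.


Step 1: D = D0 * exp(-Qd/(R*T))
T = 1159.15 K
D = 1.4805e-04 * exp(-244e3 / (8.314 * 1159.15)) = 1.49509e-15 m^2/s
Step 2: L = 2*sqrt(D*t)
t = 1 h = 3600 s
L = 2*sqrt(1.49509e-15 * 3600) = 4.64e-06 m


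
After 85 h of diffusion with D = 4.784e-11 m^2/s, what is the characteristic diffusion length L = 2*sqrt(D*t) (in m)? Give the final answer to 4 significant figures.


t = 85 hr = 306000 s
Diffusion length = 2*sqrt(D*t)
= 2*sqrt(4.784e-11 * 306000)
= 7.652e-03 m


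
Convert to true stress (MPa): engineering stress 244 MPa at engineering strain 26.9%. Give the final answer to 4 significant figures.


sigma_true = sigma_eng * (1 + epsilon_eng)
sigma_true = 244 * (1 + 0.269)
sigma_true = 309.6 MPa


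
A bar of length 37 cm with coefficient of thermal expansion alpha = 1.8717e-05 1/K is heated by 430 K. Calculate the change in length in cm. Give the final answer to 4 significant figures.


dL = L0 * alpha * dT
dL = 37 * 1.8717e-05 * 430
dL = 0.2978 cm


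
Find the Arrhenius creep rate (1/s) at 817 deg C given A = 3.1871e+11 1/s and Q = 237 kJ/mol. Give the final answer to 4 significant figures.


rate = A * exp(-Q / (R*T))
T = 817 + 273.15 = 1090.15 K
rate = 3.1871e+11 * exp(-237e3 / (8.314 * 1090.15))
rate = 1.403 1/s


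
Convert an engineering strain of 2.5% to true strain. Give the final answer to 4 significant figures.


epsilon_true = ln(1 + epsilon_eng)
epsilon_true = ln(1 + 0.025)
epsilon_true = 0.02469


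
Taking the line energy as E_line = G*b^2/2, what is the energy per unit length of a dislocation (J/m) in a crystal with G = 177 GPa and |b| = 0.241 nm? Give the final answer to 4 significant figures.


E = G*b^2/2
b = 0.241 nm = 2.41e-10 m
G = 177 GPa = 1.77e+11 Pa
E = 0.5 * 1.77e+11 * (2.41e-10)^2
E = 5.14e-09 J/m


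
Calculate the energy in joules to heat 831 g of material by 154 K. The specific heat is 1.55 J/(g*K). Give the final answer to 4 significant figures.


Q = m * cp * dT
Q = 831 * 1.55 * 154
Q = 198400 J


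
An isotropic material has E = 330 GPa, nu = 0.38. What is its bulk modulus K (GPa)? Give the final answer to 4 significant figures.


K = E / (3*(1-2*nu))
K = 330 / (3*(1-2*0.38))
K = 458.3 GPa


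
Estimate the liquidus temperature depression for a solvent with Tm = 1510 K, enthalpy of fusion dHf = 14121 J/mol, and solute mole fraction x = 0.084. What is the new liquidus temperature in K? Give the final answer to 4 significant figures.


dT = R*Tm^2*x / dHf
dT = 8.314 * 1510^2 * 0.084 / 14121
dT = 112.766 K
T_new = 1510 - 112.766 = 1397 K


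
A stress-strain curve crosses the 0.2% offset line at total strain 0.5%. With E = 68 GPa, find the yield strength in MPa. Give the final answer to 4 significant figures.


Offset strain = 0.002
Elastic strain at yield = total_strain - offset = 5e-03 - 0.002 = 3e-03
sigma_y = E * elastic_strain = 68000 * 3e-03
sigma_y = 204 MPa


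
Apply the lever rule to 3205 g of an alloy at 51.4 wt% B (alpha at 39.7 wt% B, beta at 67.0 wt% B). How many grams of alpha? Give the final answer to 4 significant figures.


f_alpha = (C_beta - C0) / (C_beta - C_alpha)
f_alpha = (67.0 - 51.4) / (67.0 - 39.7) = 0.571429
m_alpha = f_alpha * m_total = 0.571429 * 3205 = 1831 g


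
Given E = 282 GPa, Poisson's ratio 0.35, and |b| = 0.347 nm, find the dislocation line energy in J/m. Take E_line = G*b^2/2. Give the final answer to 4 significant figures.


Step 1: G = E / (2*(1+nu))
G = 282 / (2*(1+0.35)) = 104.444 GPa = 1.04444e+11 Pa
Step 2: E_line = G*b^2/2
b = 0.347 nm = 3.47e-10 m
E_line = 0.5 * 1.04444e+11 * (3.47e-10)^2 = 6.288e-09 J/m


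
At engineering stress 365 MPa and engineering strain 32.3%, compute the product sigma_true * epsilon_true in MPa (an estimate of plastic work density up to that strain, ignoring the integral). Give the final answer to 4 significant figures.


sigma_true = sigma_eng * (1 + epsilon_eng)
sigma_true = 365 * (1 + 0.323) = 482.895 MPa
epsilon_true = ln(1 + epsilon_eng)
epsilon_true = ln(1 + 0.323) = 0.279902
sigma_true * epsilon_true = 482.895 * 0.279902 = 135.2 MPa


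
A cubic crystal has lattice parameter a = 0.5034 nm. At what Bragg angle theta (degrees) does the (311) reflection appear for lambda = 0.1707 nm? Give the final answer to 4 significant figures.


d = a / sqrt(h^2+k^2+l^2)
d = 0.5034 / sqrt(11) = 0.151781 nm
lambda = 2*d*sin(theta)  =>  sin(theta) = lambda / (2*d)
sin(theta) = 0.1707 / (2 * 0.151781) = 0.562324
theta = 34.22 deg


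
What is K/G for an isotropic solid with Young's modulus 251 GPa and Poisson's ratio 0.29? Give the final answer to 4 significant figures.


G = E / (2*(1+nu))
G = 251 / (2*(1+0.29)) = 97.2868 GPa
K = E / (3*(1-2*nu))
K = 251 / (3*(1-2*0.29)) = 199.206 GPa
K/G = 199.206 / 97.2868 = 2.048


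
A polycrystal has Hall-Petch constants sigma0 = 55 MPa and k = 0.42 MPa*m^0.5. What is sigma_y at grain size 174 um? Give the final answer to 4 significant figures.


sigma_y = sigma0 + k / sqrt(d)
d = 174 um = 1.74e-04 m
sigma_y = 55 + 0.42 / sqrt(1.74e-04)
sigma_y = 86.84 MPa


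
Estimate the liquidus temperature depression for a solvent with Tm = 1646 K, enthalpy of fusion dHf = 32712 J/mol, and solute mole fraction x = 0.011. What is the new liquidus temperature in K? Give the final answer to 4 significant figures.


dT = R*Tm^2*x / dHf
dT = 8.314 * 1646^2 * 0.011 / 32712
dT = 7.57452 K
T_new = 1646 - 7.57452 = 1638 K


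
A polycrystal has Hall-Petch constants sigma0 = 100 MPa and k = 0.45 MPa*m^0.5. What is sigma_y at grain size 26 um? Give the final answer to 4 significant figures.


sigma_y = sigma0 + k / sqrt(d)
d = 26 um = 2.6e-05 m
sigma_y = 100 + 0.45 / sqrt(2.6e-05)
sigma_y = 188.3 MPa


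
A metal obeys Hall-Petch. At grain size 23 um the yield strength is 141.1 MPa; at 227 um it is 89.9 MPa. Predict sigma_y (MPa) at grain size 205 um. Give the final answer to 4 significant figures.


sigma_y = sigma0 + k / sqrt(d)
1/sqrt(d1) = 1/sqrt(2.3e-05) = 208.514;  1/sqrt(d2) = 66.3723
k = (sigma1 - sigma2) / (1/sqrt(d1) - 1/sqrt(d2)) = (141.1 - 89.9) / (208.514 - 66.3723) = 0.360203 MPa*m^0.5
sigma0 = sigma1 - k/sqrt(d1) = 141.1 - 0.360203*208.514 = 65.9925 MPa
sigma_y(d3) = 65.9925 + 0.360203 / sqrt(2.05e-04) = 91.15 MPa


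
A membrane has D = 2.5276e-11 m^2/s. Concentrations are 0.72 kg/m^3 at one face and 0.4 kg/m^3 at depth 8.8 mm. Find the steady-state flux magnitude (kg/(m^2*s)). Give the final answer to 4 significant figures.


J = -D * (dC/dx) = D * (C1 - C2) / dx
J = 2.5276e-11 * (0.72 - 0.4) / 8.8e-03
J = 9.191e-10 kg/(m^2*s)


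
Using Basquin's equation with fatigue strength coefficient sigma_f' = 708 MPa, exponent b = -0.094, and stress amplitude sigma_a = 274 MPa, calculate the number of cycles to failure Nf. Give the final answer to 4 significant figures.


sigma_a = sigma_f' * (2*Nf)^b
2*Nf = (sigma_a / sigma_f')^(1/b)
2*Nf = (274 / 708)^(1/-0.094)
2*Nf = 24321.3
Nf = 12160 cycles


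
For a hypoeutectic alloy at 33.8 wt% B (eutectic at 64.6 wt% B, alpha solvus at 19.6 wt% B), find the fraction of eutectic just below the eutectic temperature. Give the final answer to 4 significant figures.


f_primary = (C_e - C0) / (C_e - C_alpha_max)
f_primary = (64.6 - 33.8) / (64.6 - 19.6)
f_primary = 0.684444
f_eutectic = 1 - 0.684444 = 0.3156


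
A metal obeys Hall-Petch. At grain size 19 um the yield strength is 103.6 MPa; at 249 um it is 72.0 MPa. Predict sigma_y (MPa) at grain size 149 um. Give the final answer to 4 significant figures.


sigma_y = sigma0 + k / sqrt(d)
1/sqrt(d1) = 1/sqrt(1.9e-05) = 229.416;  1/sqrt(d2) = 63.3724
k = (sigma1 - sigma2) / (1/sqrt(d1) - 1/sqrt(d2)) = (103.6 - 72.0) / (229.416 - 63.3724) = 0.190312 MPa*m^0.5
sigma0 = sigma1 - k/sqrt(d1) = 103.6 - 0.190312*229.416 = 59.9395 MPa
sigma_y(d3) = 59.9395 + 0.190312 / sqrt(1.49e-04) = 75.53 MPa


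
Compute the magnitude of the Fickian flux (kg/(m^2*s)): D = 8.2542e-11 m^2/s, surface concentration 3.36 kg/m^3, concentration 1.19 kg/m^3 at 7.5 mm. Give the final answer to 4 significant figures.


J = -D * (dC/dx) = D * (C1 - C2) / dx
J = 8.2542e-11 * (3.36 - 1.19) / 7.5e-03
J = 2.388e-08 kg/(m^2*s)


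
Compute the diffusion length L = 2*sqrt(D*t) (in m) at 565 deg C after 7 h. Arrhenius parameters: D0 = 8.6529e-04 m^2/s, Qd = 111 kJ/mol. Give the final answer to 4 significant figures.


Step 1: D = D0 * exp(-Qd/(R*T))
T = 838.15 K
D = 8.6529e-04 * exp(-111e3 / (8.314 * 838.15)) = 1.0453e-10 m^2/s
Step 2: L = 2*sqrt(D*t)
t = 7 h = 25200 s
L = 2*sqrt(1.0453e-10 * 25200) = 3.246e-03 m


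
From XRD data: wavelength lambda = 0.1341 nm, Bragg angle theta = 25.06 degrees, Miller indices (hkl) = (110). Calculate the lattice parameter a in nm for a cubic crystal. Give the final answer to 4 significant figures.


d = lambda / (2*sin(theta))
d = 0.1341 / (2*sin(25.06 deg))
d = 0.158298 nm
a = d * sqrt(h^2+k^2+l^2) = 0.158298 * sqrt(2)
a = 0.2239 nm


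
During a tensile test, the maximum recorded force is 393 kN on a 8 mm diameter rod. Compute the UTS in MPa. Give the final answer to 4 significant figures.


A0 = pi*(d/2)^2 = pi*(8/2)^2 = 50.2655 mm^2
UTS = F_max / A0 = 393*1000 / 50.2655
UTS = 7818 MPa


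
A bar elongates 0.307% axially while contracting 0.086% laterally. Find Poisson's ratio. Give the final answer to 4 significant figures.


nu = -epsilon_lat / epsilon_axial
Lateral strain is contraction (negative), so using magnitudes:
nu = 0.086 / 0.307
nu = 0.2801


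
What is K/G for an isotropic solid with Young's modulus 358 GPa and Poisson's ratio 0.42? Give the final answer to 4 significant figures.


G = E / (2*(1+nu))
G = 358 / (2*(1+0.42)) = 126.056 GPa
K = E / (3*(1-2*nu))
K = 358 / (3*(1-2*0.42)) = 745.833 GPa
K/G = 745.833 / 126.056 = 5.917


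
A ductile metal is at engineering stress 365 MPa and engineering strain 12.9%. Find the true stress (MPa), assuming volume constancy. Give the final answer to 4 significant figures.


sigma_true = sigma_eng * (1 + epsilon_eng)
sigma_true = 365 * (1 + 0.129)
sigma_true = 412.1 MPa


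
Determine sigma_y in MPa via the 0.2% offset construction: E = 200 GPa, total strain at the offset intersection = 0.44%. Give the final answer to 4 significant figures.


Offset strain = 0.002
Elastic strain at yield = total_strain - offset = 4.4e-03 - 0.002 = 2.4e-03
sigma_y = E * elastic_strain = 200000 * 2.4e-03
sigma_y = 480 MPa


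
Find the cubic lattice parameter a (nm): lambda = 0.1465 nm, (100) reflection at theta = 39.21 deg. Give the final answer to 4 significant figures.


d = lambda / (2*sin(theta))
d = 0.1465 / (2*sin(39.21 deg))
d = 0.115872 nm
a = d * sqrt(h^2+k^2+l^2) = 0.115872 * sqrt(1)
a = 0.1159 nm


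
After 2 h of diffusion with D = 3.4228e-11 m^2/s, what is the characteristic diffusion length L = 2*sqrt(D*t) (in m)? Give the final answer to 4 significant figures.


t = 2 hr = 7200 s
Diffusion length = 2*sqrt(D*t)
= 2*sqrt(3.4228e-11 * 7200)
= 9.929e-04 m


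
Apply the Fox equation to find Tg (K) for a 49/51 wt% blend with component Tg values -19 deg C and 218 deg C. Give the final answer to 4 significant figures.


1/Tg = w1/Tg1 + w2/Tg2 (in Kelvin)
Tg1 = 254.15 K, Tg2 = 491.15 K
1/Tg = 0.49/254.15 + 0.51/491.15
Tg = 337.1 K


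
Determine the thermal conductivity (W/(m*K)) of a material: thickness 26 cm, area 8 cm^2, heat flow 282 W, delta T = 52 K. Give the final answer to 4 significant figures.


k = Q*L / (A*dT)
L = 0.26 m, A = 8e-04 m^2
k = 282 * 0.26 / (8e-04 * 52)
k = 1763 W/(m*K)


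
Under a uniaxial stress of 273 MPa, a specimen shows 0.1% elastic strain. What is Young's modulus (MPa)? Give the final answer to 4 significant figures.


E = sigma / epsilon
epsilon = 0.1% = 1e-03
E = 273 / 1e-03
E = 273000 MPa


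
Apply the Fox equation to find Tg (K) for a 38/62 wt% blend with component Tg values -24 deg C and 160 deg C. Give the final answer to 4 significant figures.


1/Tg = w1/Tg1 + w2/Tg2 (in Kelvin)
Tg1 = 249.15 K, Tg2 = 433.15 K
1/Tg = 0.38/249.15 + 0.62/433.15
Tg = 338.2 K


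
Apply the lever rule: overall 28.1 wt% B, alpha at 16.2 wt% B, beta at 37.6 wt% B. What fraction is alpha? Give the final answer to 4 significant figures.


f_alpha = (C_beta - C0) / (C_beta - C_alpha)
f_alpha = (37.6 - 28.1) / (37.6 - 16.2)
f_alpha = 0.4439


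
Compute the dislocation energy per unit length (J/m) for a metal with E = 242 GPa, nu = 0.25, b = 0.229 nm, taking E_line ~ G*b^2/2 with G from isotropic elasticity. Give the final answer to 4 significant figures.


Step 1: G = E / (2*(1+nu))
G = 242 / (2*(1+0.25)) = 96.8 GPa = 9.68e+10 Pa
Step 2: E_line = G*b^2/2
b = 0.229 nm = 2.29e-10 m
E_line = 0.5 * 9.68e+10 * (2.29e-10)^2 = 2.538e-09 J/m


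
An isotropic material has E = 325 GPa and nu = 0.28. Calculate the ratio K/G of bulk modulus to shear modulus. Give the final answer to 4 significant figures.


G = E / (2*(1+nu))
G = 325 / (2*(1+0.28)) = 126.953 GPa
K = E / (3*(1-2*nu))
K = 325 / (3*(1-2*0.28)) = 246.212 GPa
K/G = 246.212 / 126.953 = 1.939


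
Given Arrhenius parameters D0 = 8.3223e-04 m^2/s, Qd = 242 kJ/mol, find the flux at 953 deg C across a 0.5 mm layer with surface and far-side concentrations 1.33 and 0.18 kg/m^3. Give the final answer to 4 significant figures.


Step 1: D = D0 * exp(-Qd/(R*T))
T = 953 + 273.15 = 1226.15 K
D = 8.3223e-04 * exp(-242e3 / (8.314 * 1226.15)) = 4.0789e-14 m^2/s
Step 2: J = D * (C1 - C2) / dx
J = 4.0789e-14 * (1.33 - 0.18) / 5e-04
J = 9.381e-11 kg/(m^2*s)


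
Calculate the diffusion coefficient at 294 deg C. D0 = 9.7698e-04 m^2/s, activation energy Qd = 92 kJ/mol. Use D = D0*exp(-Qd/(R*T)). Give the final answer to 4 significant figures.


D = D0 * exp(-Qd / (R*T))
T = 567.15 K
D = 9.7698e-04 * exp(-92e3 / (8.314 * 567.15))
D = 3.284e-12 m^2/s


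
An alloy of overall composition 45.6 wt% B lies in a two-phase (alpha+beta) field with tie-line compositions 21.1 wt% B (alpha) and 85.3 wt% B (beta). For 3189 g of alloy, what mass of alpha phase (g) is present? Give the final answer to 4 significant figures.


f_alpha = (C_beta - C0) / (C_beta - C_alpha)
f_alpha = (85.3 - 45.6) / (85.3 - 21.1) = 0.61838
m_alpha = f_alpha * m_total = 0.61838 * 3189 = 1972 g


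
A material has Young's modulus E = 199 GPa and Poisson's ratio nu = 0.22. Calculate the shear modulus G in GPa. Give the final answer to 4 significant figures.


G = E / (2*(1+nu))
G = 199 / (2*(1+0.22))
G = 81.56 GPa


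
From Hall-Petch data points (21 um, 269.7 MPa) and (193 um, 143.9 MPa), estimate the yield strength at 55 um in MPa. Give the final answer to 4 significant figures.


sigma_y = sigma0 + k / sqrt(d)
1/sqrt(d1) = 1/sqrt(2.1e-05) = 218.218;  1/sqrt(d2) = 71.9816
k = (sigma1 - sigma2) / (1/sqrt(d1) - 1/sqrt(d2)) = (269.7 - 143.9) / (218.218 - 71.9816) = 0.860251 MPa*m^0.5
sigma0 = sigma1 - k/sqrt(d1) = 269.7 - 0.860251*218.218 = 81.9777 MPa
sigma_y(d3) = 81.9777 + 0.860251 / sqrt(5.5e-05) = 198 MPa


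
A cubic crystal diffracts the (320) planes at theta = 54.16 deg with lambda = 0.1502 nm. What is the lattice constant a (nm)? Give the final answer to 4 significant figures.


d = lambda / (2*sin(theta))
d = 0.1502 / (2*sin(54.16 deg))
d = 0.0926411 nm
a = d * sqrt(h^2+k^2+l^2) = 0.0926411 * sqrt(13)
a = 0.334 nm


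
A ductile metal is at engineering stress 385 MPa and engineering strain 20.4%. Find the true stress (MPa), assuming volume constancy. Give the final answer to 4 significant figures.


sigma_true = sigma_eng * (1 + epsilon_eng)
sigma_true = 385 * (1 + 0.204)
sigma_true = 463.5 MPa


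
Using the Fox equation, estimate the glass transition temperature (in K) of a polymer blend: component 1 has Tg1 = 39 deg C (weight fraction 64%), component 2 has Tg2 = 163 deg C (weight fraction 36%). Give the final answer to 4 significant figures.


1/Tg = w1/Tg1 + w2/Tg2 (in Kelvin)
Tg1 = 312.15 K, Tg2 = 436.15 K
1/Tg = 0.64/312.15 + 0.36/436.15
Tg = 347.7 K


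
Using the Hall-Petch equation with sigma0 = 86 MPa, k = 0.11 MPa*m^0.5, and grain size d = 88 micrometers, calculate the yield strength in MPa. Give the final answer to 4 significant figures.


sigma_y = sigma0 + k / sqrt(d)
d = 88 um = 8.8e-05 m
sigma_y = 86 + 0.11 / sqrt(8.8e-05)
sigma_y = 97.73 MPa


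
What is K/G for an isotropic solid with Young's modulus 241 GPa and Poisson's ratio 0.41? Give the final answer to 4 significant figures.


G = E / (2*(1+nu))
G = 241 / (2*(1+0.41)) = 85.461 GPa
K = E / (3*(1-2*nu))
K = 241 / (3*(1-2*0.41)) = 446.296 GPa
K/G = 446.296 / 85.461 = 5.222


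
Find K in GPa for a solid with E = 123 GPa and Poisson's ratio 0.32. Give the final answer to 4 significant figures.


K = E / (3*(1-2*nu))
K = 123 / (3*(1-2*0.32))
K = 113.9 GPa


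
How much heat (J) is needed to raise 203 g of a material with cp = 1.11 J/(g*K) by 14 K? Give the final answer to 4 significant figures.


Q = m * cp * dT
Q = 203 * 1.11 * 14
Q = 3155 J


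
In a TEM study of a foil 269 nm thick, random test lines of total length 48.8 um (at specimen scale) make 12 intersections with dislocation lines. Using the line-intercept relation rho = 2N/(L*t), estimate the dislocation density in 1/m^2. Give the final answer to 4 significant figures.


rho = 2N / (L * t)
L = 48.8 um = 4.88e-05 m, t = 269 nm = 2.69e-07 m
rho = 2 * 12 / (4.88e-05 * 2.69e-07)
rho = 1.828e+12 1/m^2


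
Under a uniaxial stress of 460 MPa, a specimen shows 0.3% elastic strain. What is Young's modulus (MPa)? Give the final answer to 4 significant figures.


E = sigma / epsilon
epsilon = 0.3% = 3e-03
E = 460 / 3e-03
E = 153300 MPa


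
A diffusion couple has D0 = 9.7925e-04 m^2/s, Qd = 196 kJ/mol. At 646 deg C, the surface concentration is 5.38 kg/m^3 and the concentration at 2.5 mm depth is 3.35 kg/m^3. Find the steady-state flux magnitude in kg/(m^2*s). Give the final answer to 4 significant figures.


Step 1: D = D0 * exp(-Qd/(R*T))
T = 646 + 273.15 = 919.15 K
D = 9.7925e-04 * exp(-196e3 / (8.314 * 919.15)) = 7.11133e-15 m^2/s
Step 2: J = D * (C1 - C2) / dx
J = 7.11133e-15 * (5.38 - 3.35) / 2.5e-03
J = 5.774e-12 kg/(m^2*s)


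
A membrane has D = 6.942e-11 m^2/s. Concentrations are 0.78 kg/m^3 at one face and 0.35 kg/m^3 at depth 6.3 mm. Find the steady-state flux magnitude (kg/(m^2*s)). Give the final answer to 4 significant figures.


J = -D * (dC/dx) = D * (C1 - C2) / dx
J = 6.942e-11 * (0.78 - 0.35) / 6.3e-03
J = 4.738e-09 kg/(m^2*s)


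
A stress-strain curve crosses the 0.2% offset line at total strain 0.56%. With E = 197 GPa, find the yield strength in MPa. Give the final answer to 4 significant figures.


Offset strain = 0.002
Elastic strain at yield = total_strain - offset = 5.6e-03 - 0.002 = 3.6e-03
sigma_y = E * elastic_strain = 197000 * 3.6e-03
sigma_y = 709.2 MPa


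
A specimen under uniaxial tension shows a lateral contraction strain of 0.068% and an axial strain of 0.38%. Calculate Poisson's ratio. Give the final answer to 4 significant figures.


nu = -epsilon_lat / epsilon_axial
Lateral strain is contraction (negative), so using magnitudes:
nu = 0.068 / 0.38
nu = 0.1789


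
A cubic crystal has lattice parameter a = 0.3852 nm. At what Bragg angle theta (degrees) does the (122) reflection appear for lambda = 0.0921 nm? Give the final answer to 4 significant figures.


d = a / sqrt(h^2+k^2+l^2)
d = 0.3852 / sqrt(9) = 0.1284 nm
lambda = 2*d*sin(theta)  =>  sin(theta) = lambda / (2*d)
sin(theta) = 0.0921 / (2 * 0.1284) = 0.358645
theta = 21.02 deg


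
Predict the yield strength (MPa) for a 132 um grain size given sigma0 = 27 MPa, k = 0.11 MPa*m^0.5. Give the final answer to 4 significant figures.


sigma_y = sigma0 + k / sqrt(d)
d = 132 um = 1.32e-04 m
sigma_y = 27 + 0.11 / sqrt(1.32e-04)
sigma_y = 36.57 MPa


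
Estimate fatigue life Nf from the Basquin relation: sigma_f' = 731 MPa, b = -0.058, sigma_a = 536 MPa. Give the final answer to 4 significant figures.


sigma_a = sigma_f' * (2*Nf)^b
2*Nf = (sigma_a / sigma_f')^(1/b)
2*Nf = (536 / 731)^(1/-0.058)
2*Nf = 210.533
Nf = 105.3 cycles


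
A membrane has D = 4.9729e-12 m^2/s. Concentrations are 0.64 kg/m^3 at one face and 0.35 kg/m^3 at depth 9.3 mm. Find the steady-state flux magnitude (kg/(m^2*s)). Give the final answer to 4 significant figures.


J = -D * (dC/dx) = D * (C1 - C2) / dx
J = 4.9729e-12 * (0.64 - 0.35) / 9.3e-03
J = 1.551e-10 kg/(m^2*s)


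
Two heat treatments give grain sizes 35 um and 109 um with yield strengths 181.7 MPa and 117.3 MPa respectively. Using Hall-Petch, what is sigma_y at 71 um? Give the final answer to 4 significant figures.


sigma_y = sigma0 + k / sqrt(d)
1/sqrt(d1) = 1/sqrt(3.5e-05) = 169.031;  1/sqrt(d2) = 95.7826
k = (sigma1 - sigma2) / (1/sqrt(d1) - 1/sqrt(d2)) = (181.7 - 117.3) / (169.031 - 95.7826) = 0.879202 MPa*m^0.5
sigma0 = sigma1 - k/sqrt(d1) = 181.7 - 0.879202*169.031 = 33.0877 MPa
sigma_y(d3) = 33.0877 + 0.879202 / sqrt(7.1e-05) = 137.4 MPa


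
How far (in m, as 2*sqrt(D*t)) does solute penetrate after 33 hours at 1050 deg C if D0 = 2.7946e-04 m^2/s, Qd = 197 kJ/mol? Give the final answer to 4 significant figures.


Step 1: D = D0 * exp(-Qd/(R*T))
T = 1323.15 K
D = 2.7946e-04 * exp(-197e3 / (8.314 * 1323.15)) = 4.66631e-12 m^2/s
Step 2: L = 2*sqrt(D*t)
t = 33 h = 118800 s
L = 2*sqrt(4.66631e-12 * 118800) = 1.489e-03 m


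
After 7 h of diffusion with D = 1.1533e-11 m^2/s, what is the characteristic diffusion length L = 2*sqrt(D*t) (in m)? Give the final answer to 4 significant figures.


t = 7 hr = 25200 s
Diffusion length = 2*sqrt(D*t)
= 2*sqrt(1.1533e-11 * 25200)
= 1.078e-03 m


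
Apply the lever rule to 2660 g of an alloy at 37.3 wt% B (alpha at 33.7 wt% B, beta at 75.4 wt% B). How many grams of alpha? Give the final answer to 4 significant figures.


f_alpha = (C_beta - C0) / (C_beta - C_alpha)
f_alpha = (75.4 - 37.3) / (75.4 - 33.7) = 0.913669
m_alpha = f_alpha * m_total = 0.913669 * 2660 = 2430 g
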